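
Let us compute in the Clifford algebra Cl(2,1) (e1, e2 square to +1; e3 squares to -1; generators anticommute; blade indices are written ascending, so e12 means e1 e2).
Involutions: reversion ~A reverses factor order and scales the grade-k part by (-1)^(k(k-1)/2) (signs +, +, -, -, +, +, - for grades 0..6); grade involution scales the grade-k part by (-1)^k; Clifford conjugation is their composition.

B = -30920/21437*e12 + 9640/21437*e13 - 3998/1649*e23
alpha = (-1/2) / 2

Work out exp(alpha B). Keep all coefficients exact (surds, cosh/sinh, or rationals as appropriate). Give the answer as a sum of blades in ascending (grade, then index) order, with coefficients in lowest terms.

B^2 term by term: the squares give (-30920/21437)^2*(e12)^2 + (9640/21437)^2*(e13)^2 + (-3998/1649)^2*(e23)^2 = 956046400/459544969*(-1) + 92929600/459544969*(+1) + 15984004/2719201*(+1) = 4 (each basis 2-blade squares to minus the product of its generators' squares); cross terms between blades sharing an index anticommute and cancel. So B^2 = 4.
B^2 = 4 — B^2 > 0, so the exponential closes hyperbolically: l = 2, alpha*l = -1/2, so exp(alpha B) = cosh(-1/2) + (sinh(-1/2)/2)*B = cosh(1/2) + (-sinh(1/2)/2)*B.
Answer: cosh(1/2) + 15460*sinh(1/2)/21437*e12 - 4820*sinh(1/2)/21437*e13 + 1999*sinh(1/2)/1649*e23


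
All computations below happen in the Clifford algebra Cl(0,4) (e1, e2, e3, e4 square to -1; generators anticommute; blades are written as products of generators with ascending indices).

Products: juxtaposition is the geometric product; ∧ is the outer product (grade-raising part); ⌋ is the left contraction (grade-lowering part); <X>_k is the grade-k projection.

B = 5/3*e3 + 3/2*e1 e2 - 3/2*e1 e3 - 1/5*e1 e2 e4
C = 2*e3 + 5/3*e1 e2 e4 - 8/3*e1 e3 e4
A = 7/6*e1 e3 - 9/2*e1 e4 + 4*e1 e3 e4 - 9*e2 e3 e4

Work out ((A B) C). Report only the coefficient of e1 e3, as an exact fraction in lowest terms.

step 1: 7/4 - 35/18*e1 + 9/10*e2 + 6*e4 - 9/5*e1 e3 + 20/3*e1 e4 - 51/20*e2 e3 - 33/4*e2 e4 - 27/4*e3 e4 - 27/2*e1 e2 e4 - 6*e1 e3 e4 - 173/30*e2 e3 e4
step 2: -13/2 - 13/20*e1 + 1459/90*e2 - 257/18*e3 - 183/10*e4 + 242/45*e1 e2 + 391/18*e1 e3 - 21/2*e1 e4 - 221/5*e2 e3 - 2239/270*e2 e4 - 464/27*e3 e4 + 133/4*e1 e2 e3 - 233/60*e1 e2 e4 - 89/4*e1 e3 e4 + 39/2*e2 e3 e4 + 147/5*e1 e2 e3 e4
Answer: 391/18


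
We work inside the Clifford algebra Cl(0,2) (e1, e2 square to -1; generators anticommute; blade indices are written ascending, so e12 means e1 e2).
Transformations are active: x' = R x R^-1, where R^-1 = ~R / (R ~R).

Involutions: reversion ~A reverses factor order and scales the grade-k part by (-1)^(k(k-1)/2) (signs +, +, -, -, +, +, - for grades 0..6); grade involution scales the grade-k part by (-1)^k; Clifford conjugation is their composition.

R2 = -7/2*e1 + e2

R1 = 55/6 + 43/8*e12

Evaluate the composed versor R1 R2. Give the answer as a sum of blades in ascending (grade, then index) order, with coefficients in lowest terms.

Distribute over the terms of R1 (each basis-blade product reordered to ascending indices, repeated generators contracted through their squares):
(55/6) R2 = -385/12*e1 + 55/6*e2
(43/8*e12) R2 = -43/8*e1 - 301/16*e2
Summing the partial products and collecting blades:
Answer: -899/24*e1 - 463/48*e2


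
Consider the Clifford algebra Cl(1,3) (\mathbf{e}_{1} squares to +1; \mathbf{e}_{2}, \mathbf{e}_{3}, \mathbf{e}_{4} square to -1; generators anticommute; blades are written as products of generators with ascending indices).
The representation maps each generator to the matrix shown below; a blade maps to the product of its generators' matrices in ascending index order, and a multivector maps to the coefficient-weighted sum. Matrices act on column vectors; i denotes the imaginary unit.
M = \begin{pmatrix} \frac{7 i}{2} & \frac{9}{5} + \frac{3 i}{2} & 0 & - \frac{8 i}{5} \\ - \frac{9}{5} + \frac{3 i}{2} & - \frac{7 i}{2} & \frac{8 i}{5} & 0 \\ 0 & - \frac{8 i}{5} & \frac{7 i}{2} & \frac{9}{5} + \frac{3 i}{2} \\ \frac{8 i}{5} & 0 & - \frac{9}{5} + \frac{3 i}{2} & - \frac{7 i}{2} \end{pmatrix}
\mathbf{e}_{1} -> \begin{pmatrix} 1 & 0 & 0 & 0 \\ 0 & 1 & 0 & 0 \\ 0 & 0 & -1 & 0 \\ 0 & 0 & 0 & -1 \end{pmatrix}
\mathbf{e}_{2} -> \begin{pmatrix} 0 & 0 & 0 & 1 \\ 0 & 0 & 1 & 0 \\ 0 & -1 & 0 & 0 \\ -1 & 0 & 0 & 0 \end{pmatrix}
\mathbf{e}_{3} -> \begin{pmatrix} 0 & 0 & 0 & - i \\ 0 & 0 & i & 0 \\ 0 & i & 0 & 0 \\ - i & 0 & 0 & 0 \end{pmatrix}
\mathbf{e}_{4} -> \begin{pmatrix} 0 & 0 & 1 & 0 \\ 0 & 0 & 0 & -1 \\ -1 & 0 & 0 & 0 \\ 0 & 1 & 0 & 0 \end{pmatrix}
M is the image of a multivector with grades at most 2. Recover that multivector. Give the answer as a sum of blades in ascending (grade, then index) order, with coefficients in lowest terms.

Method: the blade images are trace-orthogonal — tr(rho(e_A) rho(e_B)^-1) = 4 if A = B and 0 otherwise — and rho(e_A)^-1 = (e_A)^2 * rho(e_A) with (e_A)^2 = +1 or -1, so the coefficient of e_A in the preimage is (e_A)^2 * tr(M rho(e_A))/4.
Nonzero projections over blades of grade <= 2: e_{1} e_{3}: (e_{1} e_{3})^2 = +1, tr(M rho(e_{1} e_{3})) = \frac{32}{5}, coefficient \frac{8}{5}; e_{2} e_{3}: (e_{2} e_{3})^2 = -1, tr(M rho(e_{2} e_{3})) = 14, coefficient -\frac{7}{2}; e_{2} e_{4}: (e_{2} e_{4})^2 = -1, tr(M rho(e_{2} e_{4})) = - \frac{36}{5}, coefficient \frac{9}{5}; e_{3} e_{4}: (e_{3} e_{4})^2 = -1, tr(M rho(e_{3} e_{4})) = 6, coefficient -\frac{3}{2}. Every other blade of grade <= 2 projects to 0.
Answer: \frac{8}{5} e_{1} e_{3} - \frac{7}{2} e_{2} e_{3} + \frac{9}{5} e_{2} e_{4} - \frac{3}{2} e_{3} e_{4}


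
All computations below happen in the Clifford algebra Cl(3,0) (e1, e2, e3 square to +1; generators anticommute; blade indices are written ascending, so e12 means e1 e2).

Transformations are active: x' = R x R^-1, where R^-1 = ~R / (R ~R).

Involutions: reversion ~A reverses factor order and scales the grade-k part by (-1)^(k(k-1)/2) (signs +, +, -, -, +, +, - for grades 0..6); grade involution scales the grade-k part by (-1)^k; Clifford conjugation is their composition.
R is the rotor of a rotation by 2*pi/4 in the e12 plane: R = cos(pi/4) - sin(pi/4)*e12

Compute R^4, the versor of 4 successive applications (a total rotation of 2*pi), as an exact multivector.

Half-angle bookkeeping: 4 applications in e12 add up to rotor phase 4*pi/4 = pi, so R^4 = cos(pi) - sin(pi)*e12.
cos(pi) = -1 and sin(pi) = 0, so R^4 = -1. The total rotation 2*pi is 1 full turn, so every vector returns to itself, yet the rotor is -1, on the OTHER sheet of the double cover (an odd number of 2*pi turns).
Answer: -1


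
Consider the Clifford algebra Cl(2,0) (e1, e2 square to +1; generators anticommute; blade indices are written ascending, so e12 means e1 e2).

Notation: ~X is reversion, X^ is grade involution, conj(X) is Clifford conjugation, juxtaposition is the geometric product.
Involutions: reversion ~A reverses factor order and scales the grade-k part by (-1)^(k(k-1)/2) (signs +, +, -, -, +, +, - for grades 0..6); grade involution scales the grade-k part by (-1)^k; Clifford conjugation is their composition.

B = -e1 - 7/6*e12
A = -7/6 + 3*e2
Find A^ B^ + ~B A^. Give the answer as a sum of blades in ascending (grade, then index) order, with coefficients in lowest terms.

first term: -14/3*e1 + 157/36*e12
second term: -7/3*e1 + 59/36*e12
Answer: -7*e1 + 6*e12


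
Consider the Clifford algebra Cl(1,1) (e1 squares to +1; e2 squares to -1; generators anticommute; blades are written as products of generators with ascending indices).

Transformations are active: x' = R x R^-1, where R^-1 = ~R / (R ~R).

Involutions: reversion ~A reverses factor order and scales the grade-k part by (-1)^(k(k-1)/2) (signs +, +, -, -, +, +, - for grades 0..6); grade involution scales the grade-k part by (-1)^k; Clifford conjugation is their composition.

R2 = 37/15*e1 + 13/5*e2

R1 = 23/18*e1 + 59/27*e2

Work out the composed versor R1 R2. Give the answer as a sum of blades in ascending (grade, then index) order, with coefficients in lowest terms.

Distribute over the terms of R1 (each basis-blade product reordered to ascending indices, repeated generators contracted through their squares):
(23/18*e1) R2 = 851/270 + 299/90*e1 e2
(59/27*e2) R2 = -767/135 - 2183/405*e1 e2
Summing the partial products and collecting blades:
Answer: -683/270 - 335/162*e1 e2


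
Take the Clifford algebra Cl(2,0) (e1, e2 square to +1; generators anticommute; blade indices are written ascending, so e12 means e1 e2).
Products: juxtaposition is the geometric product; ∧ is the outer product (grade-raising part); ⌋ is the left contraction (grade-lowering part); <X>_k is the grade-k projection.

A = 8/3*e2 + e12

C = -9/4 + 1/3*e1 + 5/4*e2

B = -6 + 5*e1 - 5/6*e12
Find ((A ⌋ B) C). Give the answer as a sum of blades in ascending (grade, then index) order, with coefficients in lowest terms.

step 1: 5/6 + 20/9*e1
step 2: -245/216 - 85/18*e1 + 25/24*e2 + 25/9*e12
Answer: -245/216 - 85/18*e1 + 25/24*e2 + 25/9*e12


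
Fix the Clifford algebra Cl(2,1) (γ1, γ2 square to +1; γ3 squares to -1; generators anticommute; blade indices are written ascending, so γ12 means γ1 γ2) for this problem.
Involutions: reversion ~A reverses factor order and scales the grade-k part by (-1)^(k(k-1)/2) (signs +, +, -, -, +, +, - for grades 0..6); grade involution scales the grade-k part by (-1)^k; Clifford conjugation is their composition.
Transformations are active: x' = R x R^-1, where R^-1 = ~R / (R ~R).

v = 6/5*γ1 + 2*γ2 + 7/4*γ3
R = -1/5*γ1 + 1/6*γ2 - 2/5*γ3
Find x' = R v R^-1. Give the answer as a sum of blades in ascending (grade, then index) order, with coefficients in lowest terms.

~R = -1/5*γ1 + 1/6*γ2 - 2/5*γ3, and R ~R = -83/900, so R^-1 = ~R / (-83/900).
R v = 119/150 - 3/5*γ12 + 13/100*γ13 + 131/120*γ23
Answer: 186/83*γ1 - 404/83*γ2 + 8519/1660*γ3


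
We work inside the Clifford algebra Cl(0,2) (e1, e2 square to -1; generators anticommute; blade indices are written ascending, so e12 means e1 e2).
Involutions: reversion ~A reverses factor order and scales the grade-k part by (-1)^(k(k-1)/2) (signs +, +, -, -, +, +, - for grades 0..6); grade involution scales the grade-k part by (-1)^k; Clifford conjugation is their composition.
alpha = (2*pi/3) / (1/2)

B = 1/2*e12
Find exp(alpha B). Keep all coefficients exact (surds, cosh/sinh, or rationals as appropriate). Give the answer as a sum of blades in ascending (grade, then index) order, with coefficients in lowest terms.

B^2 = (1/2)^2*(e12)^2 = 1/4*(-1) = -1/4 (a basis 2-blade squares to minus the product of its generators' squares).
B^2 = -1/4 — a negative square means the series sums to a rotation: l = 1/2, alpha*l = 2*pi/3, so exp(alpha B) = cos(2*pi/3) + (sin(2*pi/3)/(1/2))*B = -1/2 + (sqrt(3))*B.
Answer: -1/2 + sqrt(3)/2*e12


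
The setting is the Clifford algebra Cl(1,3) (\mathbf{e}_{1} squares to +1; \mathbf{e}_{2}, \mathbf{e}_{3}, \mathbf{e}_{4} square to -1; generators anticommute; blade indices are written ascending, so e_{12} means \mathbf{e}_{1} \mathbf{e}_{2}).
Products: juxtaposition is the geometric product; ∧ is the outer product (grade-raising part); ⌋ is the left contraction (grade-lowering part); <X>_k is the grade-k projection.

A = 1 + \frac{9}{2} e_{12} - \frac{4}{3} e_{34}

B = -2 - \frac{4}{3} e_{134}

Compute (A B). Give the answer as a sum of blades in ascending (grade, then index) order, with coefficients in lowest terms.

step 1: -2 - \frac{16}{9} e_{1} - 9 e_{12} + \frac{8}{3} e_{34} - \frac{4}{3} e_{134} + 6 e_{234}
Answer: -2 - \frac{16}{9} e_{1} - 9 e_{12} + \frac{8}{3} e_{34} - \frac{4}{3} e_{134} + 6 e_{234}


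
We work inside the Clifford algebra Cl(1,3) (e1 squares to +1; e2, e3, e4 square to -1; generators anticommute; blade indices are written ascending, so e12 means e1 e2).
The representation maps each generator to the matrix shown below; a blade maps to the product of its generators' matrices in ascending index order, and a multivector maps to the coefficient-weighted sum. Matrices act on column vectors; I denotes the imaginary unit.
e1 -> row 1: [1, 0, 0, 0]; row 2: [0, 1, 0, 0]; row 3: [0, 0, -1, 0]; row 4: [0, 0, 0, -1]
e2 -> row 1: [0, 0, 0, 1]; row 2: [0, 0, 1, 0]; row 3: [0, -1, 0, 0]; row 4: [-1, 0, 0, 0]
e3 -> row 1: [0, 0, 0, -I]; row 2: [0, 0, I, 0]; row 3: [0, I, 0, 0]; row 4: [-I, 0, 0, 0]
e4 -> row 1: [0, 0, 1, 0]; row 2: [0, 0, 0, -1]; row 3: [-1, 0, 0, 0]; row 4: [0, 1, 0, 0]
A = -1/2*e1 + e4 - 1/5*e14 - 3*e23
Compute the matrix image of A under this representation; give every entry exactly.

Bivector images (products of the table entries): rho(e14) = rho(e1)rho(e4) = row 1: [0, 0, 1, 0]; row 2: [0, 0, 0, -1]; row 3: [1, 0, 0, 0]; row 4: [0, -1, 0, 0]; rho(e23) = rho(e2)rho(e3) = row 1: [-I, 0, 0, 0]; row 2: [0, I, 0, 0]; row 3: [0, 0, -I, 0]; row 4: [0, 0, 0, I].
M = (-1/2)*rho(e1) + (1)*rho(e4) + (-1/5)*rho(e14) + (-3)*rho(e23), summed entrywise:
Answer: row 1: [-1/2 + 3*I, 0, 4/5, 0]; row 2: [0, -1/2 - 3*I, 0, -4/5]; row 3: [-6/5, 0, 1/2 + 3*I, 0]; row 4: [0, 6/5, 0, 1/2 - 3*I]


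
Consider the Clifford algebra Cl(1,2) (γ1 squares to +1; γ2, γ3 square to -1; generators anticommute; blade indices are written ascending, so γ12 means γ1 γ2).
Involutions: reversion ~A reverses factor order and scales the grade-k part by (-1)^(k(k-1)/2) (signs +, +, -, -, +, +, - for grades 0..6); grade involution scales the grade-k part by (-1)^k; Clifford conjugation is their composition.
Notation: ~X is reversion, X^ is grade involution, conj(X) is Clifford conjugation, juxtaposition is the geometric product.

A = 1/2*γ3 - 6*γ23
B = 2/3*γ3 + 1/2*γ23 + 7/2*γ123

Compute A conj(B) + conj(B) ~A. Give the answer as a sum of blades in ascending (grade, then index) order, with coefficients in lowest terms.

first term: -8/3 + 21*γ1 - 17/4*γ2 - 7/4*γ12
second term: 10/3 - 21*γ1 - 15/4*γ2 - 7/4*γ12
Answer: 2/3 - 8*γ2 - 7/2*γ12


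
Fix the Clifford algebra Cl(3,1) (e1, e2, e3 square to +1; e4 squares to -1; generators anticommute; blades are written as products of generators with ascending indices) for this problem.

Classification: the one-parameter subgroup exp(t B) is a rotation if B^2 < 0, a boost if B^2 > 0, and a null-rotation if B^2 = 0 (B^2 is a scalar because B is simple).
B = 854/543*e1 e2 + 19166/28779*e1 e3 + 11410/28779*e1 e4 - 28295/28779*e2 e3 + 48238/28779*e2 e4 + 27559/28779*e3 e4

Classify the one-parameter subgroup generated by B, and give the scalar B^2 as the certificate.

B^2 term by term: the squares give (854/543)^2*(e1 e2)^2 + (19166/28779)^2*(e1 e3)^2 + (11410/28779)^2*(e1 e4)^2 + (-28295/28779)^2*(e2 e3)^2 + (48238/28779)^2*(e2 e4)^2 + (27559/28779)^2*(e3 e4)^2 = 729316/294849*(-1) + 367335556/828230841*(-1) + 130188100/828230841*(+1) + 800607025/828230841*(-1) + 2326904644/828230841*(+1) + 759498481/828230841*(+1) = 0 (each basis 2-blade squares to minus the product of its generators' squares); cross terms between blades sharing an index anticommute and cancel; the commuting (index-disjoint) pairs give grade-4 terms 2*c*c'*(blade product), which cancel blade by blade — e1 e2 e3 e4: 47070772/15626997 - 1849059016/828230841 - 645691900/828230841 = 0 — confirming B is simple. So B^2 = 0.
Answer: null-rotation, certificate B^2 = 0. Why this suffices: the scalar 0 survives any versor conjugation, so its sign alone determines the class however B is presented.


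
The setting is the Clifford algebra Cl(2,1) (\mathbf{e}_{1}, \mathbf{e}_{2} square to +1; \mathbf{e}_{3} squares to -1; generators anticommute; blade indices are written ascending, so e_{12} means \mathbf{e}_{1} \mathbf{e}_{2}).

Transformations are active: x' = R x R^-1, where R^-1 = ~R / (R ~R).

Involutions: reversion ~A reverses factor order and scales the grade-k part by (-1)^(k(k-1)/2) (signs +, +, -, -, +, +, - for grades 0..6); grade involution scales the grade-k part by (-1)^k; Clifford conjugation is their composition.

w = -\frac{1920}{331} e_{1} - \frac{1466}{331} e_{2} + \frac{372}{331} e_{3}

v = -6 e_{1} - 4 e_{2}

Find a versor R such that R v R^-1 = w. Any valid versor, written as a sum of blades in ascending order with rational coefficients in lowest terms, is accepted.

Why this works: both vectors square to 52, so q(v) = q(w) and R = v + w = -\frac{3906}{331} e_{1} - \frac{2790}{331} e_{2} + \frac{372}{331} e_{3} carries v to w — its own direction survives, the complement (v - w)/2 flips.
Answer: -\frac{3906}{331} e_{1} - \frac{2790}{331} e_{2} + \frac{372}{331} e_{3}


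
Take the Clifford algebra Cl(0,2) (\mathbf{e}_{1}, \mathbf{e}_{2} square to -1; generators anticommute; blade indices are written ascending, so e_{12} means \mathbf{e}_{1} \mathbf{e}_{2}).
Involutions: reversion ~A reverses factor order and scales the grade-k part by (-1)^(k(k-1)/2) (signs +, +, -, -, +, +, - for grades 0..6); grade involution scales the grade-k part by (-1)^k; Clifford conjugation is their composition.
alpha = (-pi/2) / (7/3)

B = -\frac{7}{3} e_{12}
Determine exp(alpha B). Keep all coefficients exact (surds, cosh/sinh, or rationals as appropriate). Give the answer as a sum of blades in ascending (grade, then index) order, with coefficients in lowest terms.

B^2 = (-\frac{7}{3})^2*(e_{12})^2 = \frac{49}{9}*(-1) = -\frac{49}{9} (a basis 2-blade squares to minus the product of its generators' squares).
B^2 = -\frac{49}{9} — a negative square means the series sums to a rotation: l = \frac{7}{3}, alpha*l = - \frac{\pi}{2}, so exp(alpha B) = cos(- \frac{\pi}{2}) + (sin(- \frac{\pi}{2})/(\frac{7}{3}))*B = 0 + (- \frac{3}{7})*B.
Answer: e_{12}


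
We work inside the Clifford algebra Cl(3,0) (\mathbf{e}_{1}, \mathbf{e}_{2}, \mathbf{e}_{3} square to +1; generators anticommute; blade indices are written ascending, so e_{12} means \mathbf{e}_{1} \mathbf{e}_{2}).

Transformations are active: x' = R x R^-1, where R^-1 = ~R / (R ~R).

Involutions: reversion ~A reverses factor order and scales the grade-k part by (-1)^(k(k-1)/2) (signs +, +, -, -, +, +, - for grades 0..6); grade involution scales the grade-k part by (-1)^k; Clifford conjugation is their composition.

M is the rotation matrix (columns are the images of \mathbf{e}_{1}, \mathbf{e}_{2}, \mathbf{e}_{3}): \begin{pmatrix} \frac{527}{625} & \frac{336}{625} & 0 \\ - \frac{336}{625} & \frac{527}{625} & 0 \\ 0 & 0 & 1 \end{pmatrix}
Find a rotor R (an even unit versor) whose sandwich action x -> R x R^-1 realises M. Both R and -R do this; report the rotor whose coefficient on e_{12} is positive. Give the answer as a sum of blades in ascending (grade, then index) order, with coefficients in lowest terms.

Method: write R = a + b12*e_{12} + b13*e_{13} + b23*e_{23} with a^2 + b12^2 + b13^2 + b23^2 = 1 (so R^-1 = ~R). Expanding the columns R e_j ~R gives tr M = 4a^2 - 1 and, from the antisymmetric part, M21 - M12 = -4a*b12, M13 - M31 = 4a*b13, M32 - M23 = -4a*b23.
Here tr M = \frac{1679}{625}, so a^2 = (1 + tr M)/4 = \frac{576}{625} and a = ±\frac{24}{25}. Taking a = \frac{24}{25}: M21 - M12 = -\frac{672}{625}, M13 - M31 = 0, M32 - M23 = 0, giving b12 = \frac{7}{25}, b13 = 0, b23 = 0, i.e. R = \frac{24}{25} + \frac{7}{25} e_{12}.
Its e_{12} coefficient is already positive.
Answer: \frac{24}{25} + \frac{7}{25} e_{12}. Recall the cover is two-to-one: with M of trace \frac{1679}{625}, both preimages act alike, and the stated e_{12} sign chooses the sheet.


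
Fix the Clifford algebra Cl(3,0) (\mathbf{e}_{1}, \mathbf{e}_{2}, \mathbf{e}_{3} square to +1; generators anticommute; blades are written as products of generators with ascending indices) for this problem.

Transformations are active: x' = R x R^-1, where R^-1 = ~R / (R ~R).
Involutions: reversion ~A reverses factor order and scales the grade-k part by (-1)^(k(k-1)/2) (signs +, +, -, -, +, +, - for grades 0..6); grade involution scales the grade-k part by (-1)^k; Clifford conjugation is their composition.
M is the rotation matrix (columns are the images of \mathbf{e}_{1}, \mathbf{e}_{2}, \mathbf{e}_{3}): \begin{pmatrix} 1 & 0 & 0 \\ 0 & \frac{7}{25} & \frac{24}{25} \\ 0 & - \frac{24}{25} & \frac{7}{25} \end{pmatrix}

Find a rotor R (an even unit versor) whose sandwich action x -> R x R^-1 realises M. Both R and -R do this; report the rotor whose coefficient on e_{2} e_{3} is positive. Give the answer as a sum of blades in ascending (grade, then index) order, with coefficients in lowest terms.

Method: write R = a + b12*e_{1} e_{2} + b13*e_{1} e_{3} + b23*e_{2} e_{3} with a^2 + b12^2 + b13^2 + b23^2 = 1 (so R^-1 = ~R). Expanding the columns R e_j ~R gives tr M = 4a^2 - 1 and, from the antisymmetric part, M21 - M12 = -4a*b12, M13 - M31 = 4a*b13, M32 - M23 = -4a*b23.
Here tr M = \frac{39}{25}, so a^2 = (1 + tr M)/4 = \frac{16}{25} and a = ±\frac{4}{5}. Taking a = \frac{4}{5}: M21 - M12 = 0, M13 - M31 = 0, M32 - M23 = -\frac{48}{25}, giving b12 = 0, b13 = 0, b23 = \frac{3}{5}, i.e. R = \frac{4}{5} + \frac{3}{5} e_{2} e_{3}.
Its e_{2} e_{3} coefficient is already positive.
Answer: \frac{4}{5} + \frac{3}{5} e_{2} e_{3}. Why the constraint matters: R and -R act identically through the sandwich — M has trace \frac{39}{25} either way — so only the sign condition on e_{2} e_{3} picks one of the two preimages.


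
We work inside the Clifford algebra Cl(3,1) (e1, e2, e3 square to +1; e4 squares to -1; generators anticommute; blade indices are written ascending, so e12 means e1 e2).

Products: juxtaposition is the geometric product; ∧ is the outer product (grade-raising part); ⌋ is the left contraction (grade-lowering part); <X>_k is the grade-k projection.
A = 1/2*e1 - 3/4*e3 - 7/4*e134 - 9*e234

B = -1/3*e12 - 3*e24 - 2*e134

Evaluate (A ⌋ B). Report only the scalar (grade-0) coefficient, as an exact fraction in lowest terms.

step 1: 7/2 - 1/6*e2 - 3/2*e14 - e34
Answer: 7/2


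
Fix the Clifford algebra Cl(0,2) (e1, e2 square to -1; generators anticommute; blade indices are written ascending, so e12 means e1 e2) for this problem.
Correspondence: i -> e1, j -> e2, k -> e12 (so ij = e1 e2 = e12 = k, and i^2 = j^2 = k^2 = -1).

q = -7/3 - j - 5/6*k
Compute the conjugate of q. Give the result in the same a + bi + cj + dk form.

In blades: q = -7/3 - e2 - 5/6*e12.
Conjugation here is Clifford conjugation: the scalar is fixed and the grade-1 and grade-2 blades all flip sign, giving -7/3 + e2 + 5/6*e12; translating back:
Answer: -7/3 + j + 5/6*k


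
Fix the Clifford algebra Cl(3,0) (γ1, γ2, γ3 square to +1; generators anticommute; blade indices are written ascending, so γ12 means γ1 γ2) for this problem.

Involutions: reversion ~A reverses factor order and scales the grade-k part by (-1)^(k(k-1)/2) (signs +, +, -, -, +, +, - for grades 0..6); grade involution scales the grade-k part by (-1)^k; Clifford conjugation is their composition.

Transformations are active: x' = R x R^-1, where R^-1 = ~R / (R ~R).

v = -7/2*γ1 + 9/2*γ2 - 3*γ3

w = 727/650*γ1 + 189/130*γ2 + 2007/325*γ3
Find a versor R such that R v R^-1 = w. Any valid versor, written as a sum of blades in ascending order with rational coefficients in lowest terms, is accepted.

A norm check does it: q(v) = q(w) = 83/2, hence R = v + w = -774/325*γ1 + 387/65*γ2 + 1032/325*γ3 realises the map — parallel part kept, (v - w)/2 negated, v carried to w.
Answer: -774/325*γ1 + 387/65*γ2 + 1032/325*γ3


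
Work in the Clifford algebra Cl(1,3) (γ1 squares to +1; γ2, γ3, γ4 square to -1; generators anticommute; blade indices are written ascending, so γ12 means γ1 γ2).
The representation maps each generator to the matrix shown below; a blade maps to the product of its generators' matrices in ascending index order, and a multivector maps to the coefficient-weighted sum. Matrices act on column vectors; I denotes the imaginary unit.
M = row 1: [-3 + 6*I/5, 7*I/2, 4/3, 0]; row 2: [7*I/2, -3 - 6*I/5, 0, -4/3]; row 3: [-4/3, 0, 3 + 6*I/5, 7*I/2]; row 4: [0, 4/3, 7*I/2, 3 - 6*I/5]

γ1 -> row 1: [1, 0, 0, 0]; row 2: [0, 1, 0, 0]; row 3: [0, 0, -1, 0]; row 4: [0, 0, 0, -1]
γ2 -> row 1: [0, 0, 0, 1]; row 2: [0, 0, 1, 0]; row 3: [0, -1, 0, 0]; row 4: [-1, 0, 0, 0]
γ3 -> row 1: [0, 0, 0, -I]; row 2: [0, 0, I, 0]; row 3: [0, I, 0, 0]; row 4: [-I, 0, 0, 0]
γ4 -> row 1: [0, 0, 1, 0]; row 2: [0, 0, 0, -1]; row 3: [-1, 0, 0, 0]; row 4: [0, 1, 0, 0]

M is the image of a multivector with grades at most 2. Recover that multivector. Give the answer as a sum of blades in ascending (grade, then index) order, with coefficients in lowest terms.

Method: the blade images are trace-orthogonal — tr(rho(e_A) rho(e_B)^-1) = 4 if A = B and 0 otherwise — and rho(e_A)^-1 = (e_A)^2 * rho(e_A) with (e_A)^2 = +1 or -1, so the coefficient of e_A in the preimage is (e_A)^2 * tr(M rho(e_A))/4.
Nonzero projections over blades of grade <= 2: γ1: (γ1)^2 = +1, tr(M rho(γ1)) = -12, coefficient -3; γ4: (γ4)^2 = -1, tr(M rho(γ4)) = -16/3, coefficient 4/3; γ23: (γ23)^2 = -1, tr(M rho(γ23)) = 24/5, coefficient -6/5; γ34: (γ34)^2 = -1, tr(M rho(γ34)) = 14, coefficient -7/2. Every other blade of grade <= 2 projects to 0.
Answer: -3*γ1 + 4/3*γ4 - 6/5*γ23 - 7/2*γ34


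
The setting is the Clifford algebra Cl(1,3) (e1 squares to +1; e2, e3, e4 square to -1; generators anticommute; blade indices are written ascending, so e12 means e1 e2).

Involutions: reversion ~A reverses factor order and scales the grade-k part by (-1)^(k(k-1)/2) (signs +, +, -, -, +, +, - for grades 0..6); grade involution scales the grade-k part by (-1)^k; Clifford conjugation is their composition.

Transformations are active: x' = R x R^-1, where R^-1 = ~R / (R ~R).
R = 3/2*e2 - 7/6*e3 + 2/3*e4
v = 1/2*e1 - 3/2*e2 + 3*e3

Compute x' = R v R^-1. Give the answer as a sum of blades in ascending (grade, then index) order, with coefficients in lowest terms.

~R = 3/2*e2 - 7/6*e3 + 2/3*e4, and R ~R = -73/18, so R^-1 = ~R / (-73/18).
R v = 23/4 - 3/4*e12 + 7/12*e13 - 1/3*e14 + 11/4*e23 + e24 - 2*e34
Answer: -1/2*e1 - 201/73*e2 + 45/146*e3 - 138/73*e4


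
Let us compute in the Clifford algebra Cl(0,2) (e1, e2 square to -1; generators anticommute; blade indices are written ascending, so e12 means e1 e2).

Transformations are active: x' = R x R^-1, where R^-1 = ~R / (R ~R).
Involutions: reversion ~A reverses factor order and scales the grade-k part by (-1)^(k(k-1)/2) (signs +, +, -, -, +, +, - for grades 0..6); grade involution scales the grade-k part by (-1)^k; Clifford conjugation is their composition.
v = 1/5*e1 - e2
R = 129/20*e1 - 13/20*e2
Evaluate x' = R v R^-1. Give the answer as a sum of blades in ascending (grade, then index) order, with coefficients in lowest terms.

~R = 129/20*e1 - 13/20*e2, and R ~R = -1681/40, so R^-1 = ~R / (-1681/40).
R v = -97/50 - 158/25*e12
Answer: 16621/42025*e1 + 39503/42025*e2


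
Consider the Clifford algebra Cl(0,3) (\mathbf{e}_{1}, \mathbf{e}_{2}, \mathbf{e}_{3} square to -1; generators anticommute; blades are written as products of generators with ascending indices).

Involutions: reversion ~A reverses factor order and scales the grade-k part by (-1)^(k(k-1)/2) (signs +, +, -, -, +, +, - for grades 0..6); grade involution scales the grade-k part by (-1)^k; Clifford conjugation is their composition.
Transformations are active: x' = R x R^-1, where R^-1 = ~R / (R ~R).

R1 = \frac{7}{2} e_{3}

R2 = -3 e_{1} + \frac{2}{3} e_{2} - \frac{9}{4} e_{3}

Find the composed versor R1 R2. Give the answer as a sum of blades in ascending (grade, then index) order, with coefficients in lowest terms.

Distribute over the terms of R1 (each basis-blade product reordered to ascending indices, repeated generators contracted through their squares):
(\frac{7}{2} e_{3}) R2 = \frac{63}{8} + \frac{21}{2} e_{1} e_{3} - \frac{7}{3} e_{2} e_{3}
Answer: \frac{63}{8} + \frac{21}{2} e_{1} e_{3} - \frac{7}{3} e_{2} e_{3}


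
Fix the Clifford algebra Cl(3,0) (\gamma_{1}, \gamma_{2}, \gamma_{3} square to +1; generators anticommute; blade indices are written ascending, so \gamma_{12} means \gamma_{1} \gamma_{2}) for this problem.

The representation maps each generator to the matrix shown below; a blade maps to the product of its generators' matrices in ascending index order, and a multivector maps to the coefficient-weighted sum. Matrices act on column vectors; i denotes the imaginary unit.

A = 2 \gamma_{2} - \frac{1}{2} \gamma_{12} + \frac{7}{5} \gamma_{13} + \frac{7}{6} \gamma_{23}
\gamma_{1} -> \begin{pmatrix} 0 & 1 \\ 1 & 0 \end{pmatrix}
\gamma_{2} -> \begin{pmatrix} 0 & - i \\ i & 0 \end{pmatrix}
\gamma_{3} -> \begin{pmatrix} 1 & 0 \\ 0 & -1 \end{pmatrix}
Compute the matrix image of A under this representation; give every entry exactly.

Bivector images (products of the table entries): rho(\gamma_{12}) = rho(\gamma_{1})rho(\gamma_{2}) = \begin{pmatrix} i & 0 \\ 0 & - i \end{pmatrix}; rho(\gamma_{13}) = rho(\gamma_{1})rho(\gamma_{3}) = \begin{pmatrix} 0 & -1 \\ 1 & 0 \end{pmatrix}; rho(\gamma_{23}) = rho(\gamma_{2})rho(\gamma_{3}) = \begin{pmatrix} 0 & i \\ i & 0 \end{pmatrix}.
M = (2)*rho(\gamma_{2}) + (-\frac{1}{2})*rho(\gamma_{12}) + (\frac{7}{5})*rho(\gamma_{13}) + (\frac{7}{6})*rho(\gamma_{23}), summed entrywise:
Answer: \begin{pmatrix} - \frac{i}{2} & - \frac{7}{5} - \frac{5 i}{6} \\ \frac{7}{5} + \frac{19 i}{6} & \frac{i}{2} \end{pmatrix}


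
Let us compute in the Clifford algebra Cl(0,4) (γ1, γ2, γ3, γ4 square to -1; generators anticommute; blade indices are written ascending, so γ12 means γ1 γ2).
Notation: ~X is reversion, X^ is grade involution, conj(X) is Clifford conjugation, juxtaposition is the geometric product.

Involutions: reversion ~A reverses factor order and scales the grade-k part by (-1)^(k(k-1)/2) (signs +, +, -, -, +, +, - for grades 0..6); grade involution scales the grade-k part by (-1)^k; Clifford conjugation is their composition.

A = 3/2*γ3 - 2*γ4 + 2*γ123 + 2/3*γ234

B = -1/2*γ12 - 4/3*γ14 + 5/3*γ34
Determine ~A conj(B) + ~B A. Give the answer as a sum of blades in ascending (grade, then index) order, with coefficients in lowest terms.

first term: -8/3*γ1 - 10/9*γ2 + 13/3*γ3 + 5/2*γ4 - 5/36*γ123 - 13/3*γ124 - 7/3*γ134 + 8/3*γ234
second term: 8/3*γ1 + 10/9*γ2 - 13/3*γ3 - 5/2*γ4 - 5/36*γ123 - 13/3*γ124 - 7/3*γ134 + 8/3*γ234
Answer: -5/18*γ123 - 26/3*γ124 - 14/3*γ134 + 16/3*γ234


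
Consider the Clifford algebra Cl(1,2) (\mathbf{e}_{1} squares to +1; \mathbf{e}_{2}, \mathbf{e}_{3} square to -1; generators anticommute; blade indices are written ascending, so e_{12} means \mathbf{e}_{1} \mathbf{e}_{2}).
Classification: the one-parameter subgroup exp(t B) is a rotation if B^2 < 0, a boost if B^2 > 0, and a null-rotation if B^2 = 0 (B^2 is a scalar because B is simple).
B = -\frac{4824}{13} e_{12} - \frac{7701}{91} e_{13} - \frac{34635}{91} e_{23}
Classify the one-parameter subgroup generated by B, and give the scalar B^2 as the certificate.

B^2 term by term: the squares give (-\frac{4824}{13})^2*(e_{12})^2 + (-\frac{7701}{91})^2*(e_{13})^2 + (-\frac{34635}{91})^2*(e_{23})^2 = \frac{23270976}{169}*(+1) + \frac{59305401}{8281}*(+1) + \frac{1199583225}{8281}*(-1) = 0 (each basis 2-blade squares to minus the product of its generators' squares); cross terms between blades sharing an index anticommute and cancel. So B^2 = 0.
Answer: null-rotation, certificate B^2 = 0. Key observation: B^2 = 0 is a conjugation invariant, so its sign decides the class regardless of the surface form of B.


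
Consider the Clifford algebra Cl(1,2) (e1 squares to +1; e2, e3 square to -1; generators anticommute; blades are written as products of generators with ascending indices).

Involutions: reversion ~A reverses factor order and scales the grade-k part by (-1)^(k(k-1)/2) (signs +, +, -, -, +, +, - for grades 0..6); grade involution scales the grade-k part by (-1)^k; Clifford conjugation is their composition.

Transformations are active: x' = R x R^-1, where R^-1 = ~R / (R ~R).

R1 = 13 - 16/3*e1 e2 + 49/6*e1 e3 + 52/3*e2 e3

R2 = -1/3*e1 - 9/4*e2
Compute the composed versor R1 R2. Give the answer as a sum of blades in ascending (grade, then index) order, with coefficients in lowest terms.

Distribute over the terms of R2 (each basis-blade product reordered to ascending indices, repeated generators contracted through their squares):
R1 (-1/3*e1) = -13/3*e1 - 16/9*e2 + 49/18*e3 - 52/9*e1 e2 e3
R1 (-9/4*e2) = -12*e1 - 117/4*e2 - 39*e3 + 147/8*e1 e2 e3
Summing the partial products and collecting blades:
Answer: -49/3*e1 - 1117/36*e2 - 653/18*e3 + 907/72*e1 e2 e3


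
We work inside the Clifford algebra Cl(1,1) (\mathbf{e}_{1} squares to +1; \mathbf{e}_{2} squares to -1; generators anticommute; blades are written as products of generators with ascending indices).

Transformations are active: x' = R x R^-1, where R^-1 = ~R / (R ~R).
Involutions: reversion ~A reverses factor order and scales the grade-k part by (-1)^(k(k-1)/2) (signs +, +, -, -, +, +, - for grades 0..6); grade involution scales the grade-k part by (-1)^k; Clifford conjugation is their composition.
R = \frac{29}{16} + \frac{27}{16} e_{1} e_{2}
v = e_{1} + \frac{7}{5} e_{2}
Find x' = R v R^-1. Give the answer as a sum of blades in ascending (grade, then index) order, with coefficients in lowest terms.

~R = \frac{29}{16} - \frac{27}{16} e_{1} e_{2}, and R ~R = \frac{7}{16}, so R^-1 = ~R / (\frac{7}{16}).
R v = -\frac{11}{20} e_{1} + \frac{17}{20} e_{2}
Answer: -\frac{389}{70} e_{1} + \frac{79}{14} e_{2}


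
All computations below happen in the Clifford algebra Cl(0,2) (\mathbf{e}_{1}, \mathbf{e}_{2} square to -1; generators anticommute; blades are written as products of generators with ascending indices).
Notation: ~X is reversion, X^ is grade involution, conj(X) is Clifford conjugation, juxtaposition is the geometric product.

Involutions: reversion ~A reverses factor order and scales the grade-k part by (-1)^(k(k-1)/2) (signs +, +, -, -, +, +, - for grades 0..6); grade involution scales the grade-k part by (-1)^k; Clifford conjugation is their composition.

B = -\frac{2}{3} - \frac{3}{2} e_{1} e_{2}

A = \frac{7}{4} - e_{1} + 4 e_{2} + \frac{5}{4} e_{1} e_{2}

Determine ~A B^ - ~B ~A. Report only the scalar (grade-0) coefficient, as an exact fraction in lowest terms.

first term: -\frac{73}{24} - \frac{16}{3} e_{1} - \frac{25}{6} e_{2} - \frac{43}{24} e_{1} e_{2}
second term: \frac{17}{24} - \frac{16}{3} e_{1} - \frac{25}{6} e_{2} + \frac{83}{24} e_{1} e_{2}
Answer: -\frac{15}{4}


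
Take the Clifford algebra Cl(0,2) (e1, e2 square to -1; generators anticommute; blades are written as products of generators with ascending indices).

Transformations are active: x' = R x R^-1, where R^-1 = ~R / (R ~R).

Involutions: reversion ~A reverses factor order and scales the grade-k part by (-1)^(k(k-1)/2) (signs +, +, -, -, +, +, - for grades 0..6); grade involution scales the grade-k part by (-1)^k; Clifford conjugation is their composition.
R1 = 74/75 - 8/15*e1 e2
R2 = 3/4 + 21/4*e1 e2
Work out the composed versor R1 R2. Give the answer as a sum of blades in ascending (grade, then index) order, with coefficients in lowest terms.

Distribute over the terms of R1 (each basis-blade product reordered to ascending indices, repeated generators contracted through their squares):
(74/75) R2 = 37/50 + 259/50*e1 e2
(-8/15*e1 e2) R2 = 14/5 - 2/5*e1 e2
Summing the partial products and collecting blades:
Answer: 177/50 + 239/50*e1 e2


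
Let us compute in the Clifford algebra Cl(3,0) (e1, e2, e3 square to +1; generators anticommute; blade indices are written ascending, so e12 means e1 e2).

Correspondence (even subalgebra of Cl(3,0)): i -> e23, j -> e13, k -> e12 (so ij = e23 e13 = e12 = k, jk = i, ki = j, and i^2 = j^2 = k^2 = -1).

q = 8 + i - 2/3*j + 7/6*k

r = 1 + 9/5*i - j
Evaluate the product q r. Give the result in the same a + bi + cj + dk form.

In blades: q = 8 + 7/6*e12 - 2/3*e13 + e23, r = 1 - e13 + 9/5*e23.
Distribute q over r term by term (generator squares from the signature, products reordered to ascending indices): (8)*r = 8 - 8*e13 + 72/5*e23; (7/6*e12)*r = 7/6*e12 + 21/10*e13 + 7/6*e23; (-2/3*e13)*r = -2/3 + 6/5*e12 - 2/3*e13; (e23)*r = -9/5 - e12 + e23.
Sum: 83/15 + 41/30*e12 - 197/30*e13 + 497/30*e23; translating back through the correspondence:
Answer: 83/15 + 497/30*i - 197/30*j + 41/30*k


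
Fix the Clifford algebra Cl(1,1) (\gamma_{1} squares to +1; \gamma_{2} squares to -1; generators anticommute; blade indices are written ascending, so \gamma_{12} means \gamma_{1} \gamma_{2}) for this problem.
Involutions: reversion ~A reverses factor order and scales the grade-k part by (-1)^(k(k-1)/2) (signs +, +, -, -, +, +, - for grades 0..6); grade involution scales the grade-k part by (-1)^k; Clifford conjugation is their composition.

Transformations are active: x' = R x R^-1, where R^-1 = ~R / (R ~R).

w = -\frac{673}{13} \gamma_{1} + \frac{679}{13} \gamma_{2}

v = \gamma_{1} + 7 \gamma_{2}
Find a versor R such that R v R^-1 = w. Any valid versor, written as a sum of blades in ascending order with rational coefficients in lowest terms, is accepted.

Here q(v) = q(w) = -48; the classical choice R = v + w = -\frac{660}{13} \gamma_{1} + \frac{770}{13} \gamma_{2} then realises v -> w under the sandwich.
Answer: -\frac{660}{13} \gamma_{1} + \frac{770}{13} \gamma_{2}


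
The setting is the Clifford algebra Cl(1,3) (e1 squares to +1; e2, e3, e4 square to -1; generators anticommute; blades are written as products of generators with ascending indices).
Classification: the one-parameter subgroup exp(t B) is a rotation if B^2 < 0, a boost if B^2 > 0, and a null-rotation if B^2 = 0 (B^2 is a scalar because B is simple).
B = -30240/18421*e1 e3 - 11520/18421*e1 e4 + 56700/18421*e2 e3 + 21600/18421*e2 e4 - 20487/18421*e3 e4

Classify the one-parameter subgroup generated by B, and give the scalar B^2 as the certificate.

B^2 term by term: the squares give (-30240/18421)^2*(e1 e3)^2 + (-11520/18421)^2*(e1 e4)^2 + (56700/18421)^2*(e2 e3)^2 + (21600/18421)^2*(e2 e4)^2 + (-20487/18421)^2*(e3 e4)^2 = 914457600/339333241*(+1) + 132710400/339333241*(+1) + 3214890000/339333241*(-1) + 466560000/339333241*(-1) + 419717169/339333241*(-1) = -9 (each basis 2-blade squares to minus the product of its generators' squares); cross terms between blades sharing an index anticommute and cancel; the commuting (index-disjoint) pairs give grade-4 terms 2*c*c'*(blade product), which cancel blade by blade — e1 e2 e3 e4: 1306368000/339333241 - 1306368000/339333241 = 0 — confirming B is simple. So B^2 = -9.
Answer: rotation, certificate B^2 = -9. The invariant at work: B^2 = -9 is unchanged by conjugation, hence its sign classifies the subgroup whatever basis B is written in.


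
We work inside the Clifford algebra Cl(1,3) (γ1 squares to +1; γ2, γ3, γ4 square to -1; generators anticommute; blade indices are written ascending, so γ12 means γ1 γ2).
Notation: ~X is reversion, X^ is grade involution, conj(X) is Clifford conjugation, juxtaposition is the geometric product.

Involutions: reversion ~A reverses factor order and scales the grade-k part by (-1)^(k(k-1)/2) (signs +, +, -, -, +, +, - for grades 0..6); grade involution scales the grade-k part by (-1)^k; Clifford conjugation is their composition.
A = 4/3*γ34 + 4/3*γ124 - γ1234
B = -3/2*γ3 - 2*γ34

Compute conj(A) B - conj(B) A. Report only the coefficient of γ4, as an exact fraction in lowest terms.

first term: -8/3 + 2*γ4 - 2*γ12 - 8/3*γ123 + 3/2*γ124 + 2*γ1234
second term: -8/3 - 2*γ4 + 2*γ12 - 8/3*γ123 + 3/2*γ124 + 2*γ1234
Answer: 4


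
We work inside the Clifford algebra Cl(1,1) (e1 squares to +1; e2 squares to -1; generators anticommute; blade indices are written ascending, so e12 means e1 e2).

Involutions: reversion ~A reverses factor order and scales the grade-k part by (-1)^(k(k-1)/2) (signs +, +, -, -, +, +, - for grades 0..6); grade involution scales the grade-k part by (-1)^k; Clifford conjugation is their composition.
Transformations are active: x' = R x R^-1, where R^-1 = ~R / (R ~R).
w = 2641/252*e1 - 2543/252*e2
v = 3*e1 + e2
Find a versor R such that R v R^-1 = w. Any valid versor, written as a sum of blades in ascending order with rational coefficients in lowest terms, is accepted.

A norm check does it: q(v) = q(w) = 8, hence R = v + w = 3397/252*e1 - 2291/252*e2 realises the map — parallel part kept, (v - w)/2 negated, v carried to w.
Answer: 3397/252*e1 - 2291/252*e2


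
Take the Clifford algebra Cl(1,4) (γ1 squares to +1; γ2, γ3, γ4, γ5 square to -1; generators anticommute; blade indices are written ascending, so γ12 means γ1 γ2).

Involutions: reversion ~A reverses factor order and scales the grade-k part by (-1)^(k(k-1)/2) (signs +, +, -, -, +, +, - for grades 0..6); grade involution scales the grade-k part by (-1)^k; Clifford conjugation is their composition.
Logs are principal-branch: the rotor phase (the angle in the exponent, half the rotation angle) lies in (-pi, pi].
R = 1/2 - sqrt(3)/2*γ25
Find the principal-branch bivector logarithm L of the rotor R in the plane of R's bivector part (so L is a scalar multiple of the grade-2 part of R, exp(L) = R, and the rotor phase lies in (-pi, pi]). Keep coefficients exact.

The scalar part of R is 1/2, which pins the rotor phase on the principal branch; dividing the bivector part by the sine of that phase recovers the unit plane, and L is the phase times that plane.
Concretely: cos(phase) = 1/2 gives phase = ±pi/3, and since phase/sin(phase) is even the sign is immaterial: L = (phase/sin(phase)) * <R>_2 = (2*sqrt(3)*pi/9) * <R>_2.
Answer: -pi/3*γ25
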